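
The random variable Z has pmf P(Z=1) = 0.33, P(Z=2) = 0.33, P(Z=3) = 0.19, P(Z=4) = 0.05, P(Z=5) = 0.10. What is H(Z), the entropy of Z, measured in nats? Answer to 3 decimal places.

1.427 nats

H(Z) = −Σ p·ln p.
  −(0.33)·ln(0.33) = 0.3659
  −(0.33)·ln(0.33) = 0.3659
  −(0.19)·ln(0.19) = 0.3155
  −(0.05)·ln(0.05) = 0.1498
  −(0.10)·ln(0.10) = 0.2303
Sum: 0.3659 + 0.3659 + 0.3155 + 0.1498 + 0.2303 = 1.427 nats.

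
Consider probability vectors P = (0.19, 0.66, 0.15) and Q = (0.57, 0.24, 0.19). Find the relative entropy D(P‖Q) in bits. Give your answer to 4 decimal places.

0.6109 bits

D(P‖Q) = Σ p·log₂(p/q).
  0.19·log₂(0.19/0.57) = -0.30114
  0.66·log₂(0.66/0.24) = 0.96322
  0.15·log₂(0.15/0.19) = -0.05116
D(P‖Q) = 0.6109 bits.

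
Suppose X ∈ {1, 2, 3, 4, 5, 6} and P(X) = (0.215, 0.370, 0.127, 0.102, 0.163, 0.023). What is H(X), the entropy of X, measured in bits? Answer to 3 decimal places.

H(X) = −Σ p·log₂ p.
  −(0.215)·log₂(0.215) = 0.4768
  −(0.370)·log₂(0.370) = 0.5307
  −(0.127)·log₂(0.127) = 0.3781
  −(0.102)·log₂(0.102) = 0.3359
  −(0.163)·log₂(0.163) = 0.4266
  −(0.023)·log₂(0.023) = 0.1252
Sum: 0.4768 + 0.5307 + 0.3781 + 0.3359 + 0.4266 + 0.1252 = 2.273 bits.

2.273 bits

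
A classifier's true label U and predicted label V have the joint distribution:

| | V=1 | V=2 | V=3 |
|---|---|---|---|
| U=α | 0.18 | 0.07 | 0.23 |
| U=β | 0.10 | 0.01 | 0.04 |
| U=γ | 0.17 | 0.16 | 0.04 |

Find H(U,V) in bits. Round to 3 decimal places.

2.829 bits

H(U,V) = −Σ p(x,y)·log₂ p(x,y) over all 9 cells.
  cell (α,1): −0.18·log₂0.18 = 0.4453
  cell (α,2): −0.07·log₂0.07 = 0.2686
  cell (α,3): −0.23·log₂0.23 = 0.4877
  cell (β,1): −0.10·log₂0.10 = 0.3322
  cell (β,2): −0.01·log₂0.01 = 0.0664
  cell (β,3): −0.04·log₂0.04 = 0.1858
  cell (γ,1): −0.17·log₂0.17 = 0.4346
  cell (γ,2): −0.16·log₂0.16 = 0.4230
  cell (γ,3): −0.04·log₂0.04 = 0.1858
Sum = 2.829 bits.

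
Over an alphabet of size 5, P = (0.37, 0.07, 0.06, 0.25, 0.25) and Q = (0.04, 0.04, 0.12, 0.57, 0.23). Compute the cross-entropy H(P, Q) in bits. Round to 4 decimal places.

2.9596 bits

H(P,Q) = −Σ p·log₂ q.
  −0.37·log₂(0.04) = 1.71823
  −0.07·log₂(0.04) = 0.32507
  −0.06·log₂(0.12) = 0.18353
  −0.25·log₂(0.57) = 0.20274
  −0.25·log₂(0.23) = 0.53007
H(P,Q) = 2.9596 bits.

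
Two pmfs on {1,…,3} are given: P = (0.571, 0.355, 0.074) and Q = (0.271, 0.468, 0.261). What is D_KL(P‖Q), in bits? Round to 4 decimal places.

D(P‖Q) = Σ p·log₂(p/q).
  0.571·log₂(0.571/0.271) = 0.61394
  0.355·log₂(0.355/0.468) = -0.14153
  0.074·log₂(0.074/0.261) = -0.13457
D(P‖Q) = 0.3378 bits.

0.3378 bits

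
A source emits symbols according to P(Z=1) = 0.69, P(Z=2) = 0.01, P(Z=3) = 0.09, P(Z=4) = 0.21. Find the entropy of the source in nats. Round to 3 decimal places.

H(Z) = −Σ p·ln p.
  −(0.69)·ln(0.69) = 0.2560
  −(0.01)·ln(0.01) = 0.0461
  −(0.09)·ln(0.09) = 0.2167
  −(0.21)·ln(0.21) = 0.3277
Sum: 0.2560 + 0.0461 + 0.2167 + 0.3277 = 0.847 nats.

0.847 nats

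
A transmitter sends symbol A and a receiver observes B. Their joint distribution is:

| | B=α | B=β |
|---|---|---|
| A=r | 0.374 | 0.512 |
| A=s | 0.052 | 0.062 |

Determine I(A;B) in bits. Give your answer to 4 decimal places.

0.0003 bits

Marginals: p(A) = (0.8860, 0.1140), p(B) = (0.4260, 0.5740).
I(A;B) = H(A) + H(B) − H(A,B).
H(A) = 0.5119, H(B) = 0.9841, H(A,B) = 1.4957.
I(A;B) = 0.5119 + 0.9841 − 1.4957 = 0.0003 bits.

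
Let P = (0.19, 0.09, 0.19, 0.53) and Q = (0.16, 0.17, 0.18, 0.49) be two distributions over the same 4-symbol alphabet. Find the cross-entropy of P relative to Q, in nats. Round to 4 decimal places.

1.2116 nats

H(P,Q) = −Σ p·ln q.
  −0.19·ln(0.16) = 0.34819
  −0.09·ln(0.17) = 0.15948
  −0.19·ln(0.18) = 0.32581
  −0.53·ln(0.49) = 0.37808
H(P,Q) = 1.2116 nats.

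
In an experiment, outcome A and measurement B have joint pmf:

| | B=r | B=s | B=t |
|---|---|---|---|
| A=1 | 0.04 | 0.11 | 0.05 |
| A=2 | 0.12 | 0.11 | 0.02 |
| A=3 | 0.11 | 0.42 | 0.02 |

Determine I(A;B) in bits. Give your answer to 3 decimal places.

0.102 bits

Marginals: p(A) = (0.2000, 0.2500, 0.5500), p(B) = (0.2700, 0.6400, 0.0900).
I(A;B) = H(A) + H(B) − H(A,B).
H(A) = 1.4388, H(B) = 1.2347, H(A,B) = 2.5712.
I(A;B) = 1.4388 + 1.2347 − 2.5712 = 0.102 bits.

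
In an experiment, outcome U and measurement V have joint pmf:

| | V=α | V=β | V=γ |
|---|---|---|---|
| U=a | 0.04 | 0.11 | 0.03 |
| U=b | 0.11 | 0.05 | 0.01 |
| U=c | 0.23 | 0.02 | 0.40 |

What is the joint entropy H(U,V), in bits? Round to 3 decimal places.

H(U,V) = −Σ p(x,y)·log₂ p(x,y) over all 9 cells.
  cell (a,α): −0.04·log₂0.04 = 0.1858
  cell (a,β): −0.11·log₂0.11 = 0.3503
  cell (a,γ): −0.03·log₂0.03 = 0.1518
  cell (b,α): −0.11·log₂0.11 = 0.3503
  cell (b,β): −0.05·log₂0.05 = 0.2161
  cell (b,γ): −0.01·log₂0.01 = 0.0664
  cell (c,α): −0.23·log₂0.23 = 0.4877
  cell (c,β): −0.02·log₂0.02 = 0.1129
  cell (c,γ): −0.40·log₂0.40 = 0.5288
Sum = 2.450 bits.

2.450 bits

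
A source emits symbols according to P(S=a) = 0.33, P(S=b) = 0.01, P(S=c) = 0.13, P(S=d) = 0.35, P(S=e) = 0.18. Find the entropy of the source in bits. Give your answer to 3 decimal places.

H(S) = −Σ p·log₂ p.
  −(0.33)·log₂(0.33) = 0.5278
  −(0.01)·log₂(0.01) = 0.0664
  −(0.13)·log₂(0.13) = 0.3826
  −(0.35)·log₂(0.35) = 0.5301
  −(0.18)·log₂(0.18) = 0.4453
Sum: 0.5278 + 0.0664 + 0.3826 + 0.5301 + 0.4453 = 1.952 bits.

1.952 bits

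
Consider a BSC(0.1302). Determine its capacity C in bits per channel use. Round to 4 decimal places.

0.4420 bits

Binary symmetric channel: C = 1 − h₂(ε) where h₂ is the binary entropy function.
h₂(0.1302) = −0.1302·log₂0.1302 − 0.8698·log₂0.8698 = 0.5580.
C = 1 − 0.5580 = 0.4420 bits per channel use.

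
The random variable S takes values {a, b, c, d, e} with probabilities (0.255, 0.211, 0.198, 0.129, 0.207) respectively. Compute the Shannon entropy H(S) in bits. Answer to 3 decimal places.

H(S) = −Σ p·log₂ p.
  −(0.255)·log₂(0.255) = 0.5027
  −(0.211)·log₂(0.211) = 0.4736
  −(0.198)·log₂(0.198) = 0.4626
  −(0.129)·log₂(0.129) = 0.3811
  −(0.207)·log₂(0.207) = 0.4704
Sum: 0.5027 + 0.4736 + 0.4626 + 0.3811 + 0.4704 = 2.290 bits.

2.290 bits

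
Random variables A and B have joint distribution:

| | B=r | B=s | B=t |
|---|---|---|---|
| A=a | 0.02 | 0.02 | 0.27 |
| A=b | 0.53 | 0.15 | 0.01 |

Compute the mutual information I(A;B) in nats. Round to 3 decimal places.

Marginals: p(A) = (0.3100, 0.6900), p(B) = (0.5500, 0.1700, 0.2800).
I(A;B) = H(A) + H(B) − H(A,B).
H(A) = 0.6191, H(B) = 0.9865, H(A,B) = 1.1771.
I(A;B) = 0.6191 + 0.9865 − 1.1771 = 0.428 nats.

0.428 nats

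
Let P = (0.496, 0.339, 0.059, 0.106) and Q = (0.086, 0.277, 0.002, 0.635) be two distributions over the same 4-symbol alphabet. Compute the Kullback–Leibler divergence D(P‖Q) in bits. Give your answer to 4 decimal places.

D(P‖Q) = Σ p·log₂(p/q).
  0.496·log₂(0.496/0.086) = 1.25385
  0.339·log₂(0.339/0.277) = 0.09878
  0.059·log₂(0.059/0.002) = 0.28808
  0.106·log₂(0.106/0.635) = -0.27377
D(P‖Q) = 1.3669 bits.

1.3669 bits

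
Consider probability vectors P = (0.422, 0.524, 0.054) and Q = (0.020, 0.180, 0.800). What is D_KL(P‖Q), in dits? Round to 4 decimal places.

0.7388 dits

D(P‖Q) = Σ p·log₁₀(p/q).
  0.422·log₁₀(0.422/0.020) = 0.55885
  0.524·log₁₀(0.524/0.180) = 0.24317
  0.054·log₁₀(0.054/0.800) = -0.06322
D(P‖Q) = 0.7388 dits.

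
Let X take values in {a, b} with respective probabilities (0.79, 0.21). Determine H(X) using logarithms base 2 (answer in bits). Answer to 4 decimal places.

H(X) = −Σ p·log₂ p.
  −(0.79)·log₂(0.79) = 0.26866
  −(0.21)·log₂(0.21) = 0.47282
Sum: 0.26866 + 0.47282 = 0.7415 bits.

0.7415 bits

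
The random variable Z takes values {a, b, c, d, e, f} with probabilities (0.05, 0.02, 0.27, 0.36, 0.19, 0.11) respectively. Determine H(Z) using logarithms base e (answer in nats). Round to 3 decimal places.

H(Z) = −Σ p·ln p.
  −(0.05)·ln(0.05) = 0.1498
  −(0.02)·ln(0.02) = 0.0782
  −(0.27)·ln(0.27) = 0.3535
  −(0.36)·ln(0.36) = 0.3678
  −(0.19)·ln(0.19) = 0.3155
  −(0.11)·ln(0.11) = 0.2428
Sum: 0.1498 + 0.0782 + 0.3535 + 0.3678 + 0.3155 + 0.2428 = 1.508 nats.

1.508 nats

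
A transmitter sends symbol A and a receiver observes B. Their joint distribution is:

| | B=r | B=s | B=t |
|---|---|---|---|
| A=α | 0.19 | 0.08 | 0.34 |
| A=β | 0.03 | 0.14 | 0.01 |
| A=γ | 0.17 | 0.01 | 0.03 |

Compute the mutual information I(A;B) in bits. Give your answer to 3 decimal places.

0.357 bits

Marginals: p(A) = (0.6100, 0.1800, 0.2100), p(B) = (0.3900, 0.2300, 0.3800).
I(A;B) = H(A) + H(B) − H(A,B).
H(A) = 1.3531, H(B) = 1.5479, H(A,B) = 2.5440.
I(A;B) = 1.3531 + 1.5479 − 2.5440 = 0.357 bits.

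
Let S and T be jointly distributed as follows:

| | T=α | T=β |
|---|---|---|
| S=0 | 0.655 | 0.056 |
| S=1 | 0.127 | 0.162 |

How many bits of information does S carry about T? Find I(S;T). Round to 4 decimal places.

0.1877 bits

Marginals: p(S) = (0.7110, 0.2890), p(T) = (0.7820, 0.2180).
I(S;T) = Σ p(x,y)·log₂[p(x,y)/(p(x)p(y))].
  (0,α): 0.655·log₂(1.1781) = 0.15485
  (0,β): 0.056·log₂(0.3613) = -0.08225
  (1,α): 0.127·log₂(0.5620) = -0.10560
  (1,β): 0.162·log₂(2.5713) = 0.22073
Sum = 0.1877 bits.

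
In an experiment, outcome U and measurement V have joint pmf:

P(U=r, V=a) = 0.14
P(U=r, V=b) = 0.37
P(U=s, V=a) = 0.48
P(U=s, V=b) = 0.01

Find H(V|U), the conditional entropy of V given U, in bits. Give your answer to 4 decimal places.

Marginals: p(U) = (0.5100, 0.4900), p(V) = (0.6200, 0.3800).
H(V|U) = Σ p(U) · H(V|U=·).
  U=r: p=0.5100, H(V|U=r) = 0.8479
  U=s: p=0.4900, H(V|U=s) = 0.1437
Weighted sum = 0.5028 bits.

0.5028 bits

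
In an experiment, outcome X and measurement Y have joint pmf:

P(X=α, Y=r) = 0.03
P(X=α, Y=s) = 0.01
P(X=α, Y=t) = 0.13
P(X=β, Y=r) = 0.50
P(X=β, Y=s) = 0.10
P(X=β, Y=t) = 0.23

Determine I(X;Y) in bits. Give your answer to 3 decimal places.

Marginals: p(X) = (0.1700, 0.8300), p(Y) = (0.5300, 0.1100, 0.3600).
I(X;Y) = H(X) + H(Y) − H(X,Y).
H(X) = 0.6577, H(Y) = 1.3663, H(X,Y) = 1.9207.
I(X;Y) = 0.6577 + 1.3663 − 1.9207 = 0.103 bits.

0.103 bits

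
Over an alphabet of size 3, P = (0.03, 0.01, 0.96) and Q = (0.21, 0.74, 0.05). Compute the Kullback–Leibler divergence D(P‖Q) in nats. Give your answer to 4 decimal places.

2.7353 nats

D(P‖Q) = Σ p·ln(p/q).
  0.03·ln(0.03/0.21) = -0.05838
  0.01·ln(0.01/0.74) = -0.04304
  0.96·ln(0.96/0.05) = 2.83671
D(P‖Q) = 2.7353 nats.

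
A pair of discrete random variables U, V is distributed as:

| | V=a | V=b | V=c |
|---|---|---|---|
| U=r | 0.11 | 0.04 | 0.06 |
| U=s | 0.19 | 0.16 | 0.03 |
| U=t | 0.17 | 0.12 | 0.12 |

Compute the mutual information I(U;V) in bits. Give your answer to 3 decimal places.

0.063 bits

Marginals: p(U) = (0.2100, 0.3800, 0.4100), p(V) = (0.4700, 0.3200, 0.2100).
I(U;V) = H(U) + H(V) − H(U,V).
H(U) = 1.5307, H(V) = 1.5108, H(U,V) = 2.9783.
I(U;V) = 1.5307 + 1.5108 − 2.9783 = 0.063 bits.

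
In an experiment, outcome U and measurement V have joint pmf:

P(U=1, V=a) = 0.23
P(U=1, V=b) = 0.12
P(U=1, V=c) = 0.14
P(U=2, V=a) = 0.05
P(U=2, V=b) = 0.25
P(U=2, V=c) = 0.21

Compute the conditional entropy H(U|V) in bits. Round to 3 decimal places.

Chain rule: H(U|V) = H(U,V) − H(V).
Marginals: p(U) = (0.4900, 0.5100), p(V) = (0.2800, 0.3700, 0.3500).
H(U,V) = 2.4408 bits; H(V) = 1.5751 bits.
H(U|V) = 2.4408 − 1.5751 = 0.866 bits.

0.866 bits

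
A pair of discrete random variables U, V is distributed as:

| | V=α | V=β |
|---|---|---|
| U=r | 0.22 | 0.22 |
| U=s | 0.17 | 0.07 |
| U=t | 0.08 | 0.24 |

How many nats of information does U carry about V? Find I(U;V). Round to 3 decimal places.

Marginals: p(U) = (0.4400, 0.2400, 0.3200), p(V) = (0.4700, 0.5300).
I(U;V) = H(U) + H(V) − H(U,V).
H(U) = 1.0684, H(V) = 0.6913, H(U,V) = 1.6982.
I(U;V) = 1.0684 + 0.6913 − 1.6982 = 0.062 nats.

0.062 nats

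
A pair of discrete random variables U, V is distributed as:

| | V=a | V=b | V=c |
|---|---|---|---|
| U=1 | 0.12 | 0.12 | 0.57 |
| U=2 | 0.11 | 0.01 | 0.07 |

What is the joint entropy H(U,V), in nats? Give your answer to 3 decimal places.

H(U,V) = −Σ p(x,y)·ln p(x,y) over all 6 cells.
  cell (1,a): −0.12·ln0.12 = 0.2544
  cell (1,b): −0.12·ln0.12 = 0.2544
  cell (1,c): −0.57·ln0.57 = 0.3204
  cell (2,a): −0.11·ln0.11 = 0.2428
  cell (2,b): −0.01·ln0.01 = 0.0461
  cell (2,c): −0.07·ln0.07 = 0.1861
Sum = 1.304 nats.

1.304 nats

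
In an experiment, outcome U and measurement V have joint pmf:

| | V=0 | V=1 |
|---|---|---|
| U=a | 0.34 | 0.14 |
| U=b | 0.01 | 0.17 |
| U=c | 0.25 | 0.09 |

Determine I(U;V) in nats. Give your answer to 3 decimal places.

0.148 nats

Marginals: p(U) = (0.4800, 0.1800, 0.3400), p(V) = (0.6000, 0.4000).
I(U;V) = H(U) + H(V) − H(U,V).
H(U) = 1.0278, H(V) = 0.6730, H(U,V) = 1.5526.
I(U;V) = 1.0278 + 0.6730 − 1.5526 = 0.148 nats.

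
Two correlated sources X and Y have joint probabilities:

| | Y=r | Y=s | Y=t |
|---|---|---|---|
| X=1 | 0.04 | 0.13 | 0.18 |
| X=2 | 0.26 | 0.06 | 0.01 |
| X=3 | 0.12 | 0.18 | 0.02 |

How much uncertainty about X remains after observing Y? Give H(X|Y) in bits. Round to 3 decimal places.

Marginals: p(X) = (0.3500, 0.3300, 0.3200), p(Y) = (0.4200, 0.3700, 0.2100).
H(X|Y) = Σ p(Y) · H(X|Y=·).
  Y=r: p=0.4200, H(X|Y=r) = 1.2678
  Y=s: p=0.3700, H(X|Y=s) = 1.4615
  Y=t: p=0.2100, H(X|Y=t) = 0.7229
Weighted sum = 1.225 bits.

1.225 bits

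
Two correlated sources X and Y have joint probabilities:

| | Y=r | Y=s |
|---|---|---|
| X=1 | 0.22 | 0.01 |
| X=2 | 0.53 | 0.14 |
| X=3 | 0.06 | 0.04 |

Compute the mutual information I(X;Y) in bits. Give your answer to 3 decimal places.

Marginals: p(X) = (0.2300, 0.6700, 0.1000), p(Y) = (0.8100, 0.1900).
I(X;Y) = Σ p(x,y)·log₂[p(x,y)/(p(x)p(y))].
  (1,r): 0.22·log₂(1.1809) = 0.0528
  (1,s): 0.01·log₂(0.2288) = -0.0213
  (2,r): 0.53·log₂(0.9766) = -0.0181
  (2,s): 0.14·log₂(1.0998) = 0.0192
  (3,r): 0.06·log₂(0.7407) = -0.0260
  (3,s): 0.04·log₂(2.1053) = 0.0430
Sum = 0.050 bits.

0.050 bits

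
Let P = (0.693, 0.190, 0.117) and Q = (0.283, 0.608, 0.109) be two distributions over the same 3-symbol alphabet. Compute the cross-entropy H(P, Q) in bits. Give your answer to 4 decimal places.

1.7726 bits

H(P,Q) = −Σ p·log₂ q.
  −0.693·log₂(0.283) = 1.26204
  −0.190·log₂(0.608) = 0.13639
  −0.117·log₂(0.109) = 0.37412
H(P,Q) = 1.7726 bits.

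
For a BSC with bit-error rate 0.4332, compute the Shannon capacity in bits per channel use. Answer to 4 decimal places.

Binary symmetric channel: C = 1 − h₂(ε) where h₂ is the binary entropy function.
h₂(0.4332) = −0.4332·log₂0.4332 − 0.5668·log₂0.5668 = 0.9871.
C = 1 − 0.9871 = 0.0129 bits per channel use.

0.0129 bits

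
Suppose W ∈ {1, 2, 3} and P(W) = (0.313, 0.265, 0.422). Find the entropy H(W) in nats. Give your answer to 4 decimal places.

1.0796 nats

H(W) = −Σ p·ln p.
  −(0.313)·ln(0.313) = 0.36357
  −(0.265)·ln(0.265) = 0.35193
  −(0.422)·ln(0.422) = 0.36408
Sum: 0.36357 + 0.35193 + 0.36408 = 1.0796 nats.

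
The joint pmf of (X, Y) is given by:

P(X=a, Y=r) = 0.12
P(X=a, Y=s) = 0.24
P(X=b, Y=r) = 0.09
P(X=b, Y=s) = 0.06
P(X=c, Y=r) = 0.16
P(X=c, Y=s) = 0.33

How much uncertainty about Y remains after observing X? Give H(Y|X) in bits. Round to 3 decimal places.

0.923 bits

Marginals: p(X) = (0.3600, 0.1500, 0.4900), p(Y) = (0.3700, 0.6300).
H(Y|X) = Σ p(X) · H(Y|X=·).
  X=a: p=0.3600, H(Y|X=a) = 0.9183
  X=b: p=0.1500, H(Y|X=b) = 0.9710
  X=c: p=0.4900, H(Y|X=c) = 0.9113
Weighted sum = 0.923 bits.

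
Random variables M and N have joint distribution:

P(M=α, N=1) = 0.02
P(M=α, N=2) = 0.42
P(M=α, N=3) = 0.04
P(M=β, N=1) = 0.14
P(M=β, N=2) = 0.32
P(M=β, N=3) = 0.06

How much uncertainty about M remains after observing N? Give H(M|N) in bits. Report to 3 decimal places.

Chain rule: H(M|N) = H(M,N) − H(N).
Marginals: p(M) = (0.4800, 0.5200), p(N) = (0.1600, 0.7400, 0.1000).
H(M,N) = 1.9910 bits; H(N) = 1.0767 bits.
H(M|N) = 1.9910 − 1.0767 = 0.914 bits.

0.914 bits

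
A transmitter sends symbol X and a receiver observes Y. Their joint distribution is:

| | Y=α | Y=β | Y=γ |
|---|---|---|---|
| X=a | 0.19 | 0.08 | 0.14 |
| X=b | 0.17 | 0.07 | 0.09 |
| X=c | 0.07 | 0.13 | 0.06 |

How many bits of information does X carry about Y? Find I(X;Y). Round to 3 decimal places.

0.062 bits

Marginals: p(X) = (0.4100, 0.3300, 0.2600), p(Y) = (0.4300, 0.2800, 0.2900).
I(X;Y) = Σ p(x,y)·log₂[p(x,y)/(p(x)p(y))].
  (a,α): 0.19·log₂(1.0777) = 0.0205
  (a,β): 0.08·log₂(0.6969) = -0.0417
  (a,γ): 0.14·log₂(1.1775) = 0.0330
  (b,α): 0.17·log₂(1.1980) = 0.0443
  (b,β): 0.07·log₂(0.7576) = -0.0280
  (b,γ): 0.09·log₂(0.9404) = -0.0080
  (c,α): 0.07·log₂(0.6261) = -0.0473
  (c,β): 0.13·log₂(1.7857) = 0.1087
  (c,γ): 0.06·log₂(0.7958) = -0.0198
Sum = 0.062 bits.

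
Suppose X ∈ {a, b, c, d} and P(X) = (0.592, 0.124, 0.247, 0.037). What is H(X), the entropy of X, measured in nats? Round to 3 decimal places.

1.037 nats

H(X) = −Σ p·ln p.
  −(0.592)·ln(0.592) = 0.3104
  −(0.124)·ln(0.124) = 0.2588
  −(0.247)·ln(0.247) = 0.3454
  −(0.037)·ln(0.037) = 0.1220
Sum: 0.3104 + 0.2588 + 0.3454 + 0.1220 = 1.037 nats.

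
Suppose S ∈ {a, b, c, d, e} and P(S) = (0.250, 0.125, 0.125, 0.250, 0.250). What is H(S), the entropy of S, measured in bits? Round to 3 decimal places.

H(S) = −Σ p·log₂ p.
  −(0.250)·log₂(0.250) = 0.5000
  −(0.125)·log₂(0.125) = 0.3750
  −(0.125)·log₂(0.125) = 0.3750
  −(0.250)·log₂(0.250) = 0.5000
  −(0.250)·log₂(0.250) = 0.5000
Sum: 0.5000 + 0.3750 + 0.3750 + 0.5000 + 0.5000 = 2.250 bits.

2.250 bits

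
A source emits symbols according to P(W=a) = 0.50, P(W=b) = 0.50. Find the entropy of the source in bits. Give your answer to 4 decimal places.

1.0000 bits

H(W) = −Σ p·log₂ p.
  −(0.50)·log₂(0.50) = 0.50000
  −(0.50)·log₂(0.50) = 0.50000
Sum: 0.50000 + 0.50000 = 1.0000 bits.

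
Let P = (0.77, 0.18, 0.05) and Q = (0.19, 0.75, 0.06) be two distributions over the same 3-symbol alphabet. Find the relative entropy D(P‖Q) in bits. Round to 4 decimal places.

D(P‖Q) = Σ p·log₂(p/q).
  0.77·log₂(0.77/0.19) = 1.55452
  0.18·log₂(0.18/0.75) = -0.37060
  0.05·log₂(0.05/0.06) = -0.01315
D(P‖Q) = 1.1708 bits.

1.1708 bits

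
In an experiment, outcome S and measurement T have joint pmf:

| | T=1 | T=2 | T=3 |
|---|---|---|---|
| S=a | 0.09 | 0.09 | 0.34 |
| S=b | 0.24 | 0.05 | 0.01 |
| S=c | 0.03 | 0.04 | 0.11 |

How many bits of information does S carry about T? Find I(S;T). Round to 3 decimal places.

Marginals: p(S) = (0.5200, 0.3000, 0.1800), p(T) = (0.3600, 0.1800, 0.4600).
I(S;T) = H(S) + H(T) − H(S,T).
H(S) = 1.4570, H(T) = 1.4913, H(S,T) = 2.6190.
I(S;T) = 1.4570 + 1.4913 − 2.6190 = 0.329 bits.

0.329 bits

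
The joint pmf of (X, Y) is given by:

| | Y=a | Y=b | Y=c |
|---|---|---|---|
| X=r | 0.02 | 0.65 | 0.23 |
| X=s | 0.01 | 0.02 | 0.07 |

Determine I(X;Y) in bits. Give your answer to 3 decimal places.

Marginals: p(X) = (0.9000, 0.1000), p(Y) = (0.0300, 0.6700, 0.3000).
I(X;Y) = H(X) + H(Y) − H(X,Y).
H(X) = 0.4690, H(Y) = 1.0600, H(X,Y) = 1.4524.
I(X;Y) = 0.4690 + 1.0600 − 1.4524 = 0.077 bits.

0.077 bits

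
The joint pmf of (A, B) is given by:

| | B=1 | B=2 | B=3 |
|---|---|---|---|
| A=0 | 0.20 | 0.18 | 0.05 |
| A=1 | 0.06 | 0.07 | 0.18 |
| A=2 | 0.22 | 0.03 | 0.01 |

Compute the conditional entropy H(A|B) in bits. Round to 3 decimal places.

1.265 bits

Chain rule: H(A|B) = H(A,B) − H(B).
Marginals: p(A) = (0.4300, 0.3100, 0.2600), p(B) = (0.4800, 0.2800, 0.2400).
H(A,B) = 2.7820 bits; H(B) = 1.5166 bits.
H(A|B) = 2.7820 − 1.5166 = 1.265 bits.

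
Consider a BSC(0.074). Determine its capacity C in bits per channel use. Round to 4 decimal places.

0.6193 bits

Binary symmetric channel: C = 1 − h₂(ε) where h₂ is the binary entropy function.
h₂(0.074) = −0.074·log₂0.074 − 0.926·log₂0.926 = 0.3807.
C = 1 − 0.3807 = 0.6193 bits per channel use.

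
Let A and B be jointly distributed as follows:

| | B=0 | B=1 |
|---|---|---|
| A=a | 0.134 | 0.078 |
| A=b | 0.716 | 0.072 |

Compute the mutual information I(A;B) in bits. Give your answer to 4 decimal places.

Marginals: p(A) = (0.2120, 0.7880), p(B) = (0.8500, 0.1500).
I(A;B) = Σ p(x,y)·log₂[p(x,y)/(p(x)p(y))].
  (a,0): 0.134·log₂(0.7436) = -0.05727
  (a,1): 0.078·log₂(2.4528) = 0.10097
  (b,0): 0.716·log₂(1.0690) = 0.06890
  (b,1): 0.072·log₂(0.6091) = -0.05149
Sum = 0.0611 bits.

0.0611 bits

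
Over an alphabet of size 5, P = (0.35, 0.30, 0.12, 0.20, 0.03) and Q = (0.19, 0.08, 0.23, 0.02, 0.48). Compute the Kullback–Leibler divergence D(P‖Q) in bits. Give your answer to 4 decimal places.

D(P‖Q) = Σ p·log₂(p/q).
  0.35·log₂(0.35/0.19) = 0.30847
  0.30·log₂(0.30/0.08) = 0.57207
  0.12·log₂(0.12/0.23) = -0.11263
  0.20·log₂(0.20/0.02) = 0.66439
  0.03·log₂(0.03/0.48) = -0.12000
D(P‖Q) = 1.3123 bits.

1.3123 bits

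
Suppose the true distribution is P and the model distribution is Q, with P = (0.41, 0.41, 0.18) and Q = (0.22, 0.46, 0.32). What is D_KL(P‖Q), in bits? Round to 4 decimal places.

0.1508 bits

D(P‖Q) = Σ p·log₂(p/q).
  0.41·log₂(0.41/0.22) = 0.36823
  0.41·log₂(0.41/0.46) = -0.06806
  0.18·log₂(0.18/0.32) = -0.14941
D(P‖Q) = 0.1508 bits.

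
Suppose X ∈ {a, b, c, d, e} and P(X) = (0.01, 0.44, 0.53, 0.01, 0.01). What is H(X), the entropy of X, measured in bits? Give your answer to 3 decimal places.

H(X) = −Σ p·log₂ p.
  −(0.01)·log₂(0.01) = 0.0664
  −(0.44)·log₂(0.44) = 0.5211
  −(0.53)·log₂(0.53) = 0.4854
  −(0.01)·log₂(0.01) = 0.0664
  −(0.01)·log₂(0.01) = 0.0664
Sum: 0.0664 + 0.5211 + 0.4854 + 0.0664 + 0.0664 = 1.206 bits.

1.206 bits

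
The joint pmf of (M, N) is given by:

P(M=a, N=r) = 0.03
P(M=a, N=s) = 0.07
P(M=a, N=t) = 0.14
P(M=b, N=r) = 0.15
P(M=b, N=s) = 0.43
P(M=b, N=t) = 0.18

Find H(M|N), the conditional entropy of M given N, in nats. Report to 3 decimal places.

Marginals: p(M) = (0.2400, 0.7600), p(N) = (0.1800, 0.5000, 0.3200).
H(M|N) = Σ p(N) · H(M|N=·).
  N=r: p=0.1800, H(M|N=r) = 0.4506
  N=s: p=0.5000, H(M|N=s) = 0.4050
  N=t: p=0.3200, H(M|N=t) = 0.6853
Weighted sum = 0.503 nats.

0.503 nats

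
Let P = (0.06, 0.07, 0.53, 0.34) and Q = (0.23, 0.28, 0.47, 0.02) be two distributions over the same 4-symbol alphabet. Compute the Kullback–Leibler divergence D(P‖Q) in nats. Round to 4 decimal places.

D(P‖Q) = Σ p·ln(p/q).
  0.06·ln(0.06/0.23) = -0.08062
  0.07·ln(0.07/0.28) = -0.09704
  0.53·ln(0.53/0.47) = 0.06368
  0.34·ln(0.34/0.02) = 0.96329
D(P‖Q) = 0.8493 nats.

0.8493 nats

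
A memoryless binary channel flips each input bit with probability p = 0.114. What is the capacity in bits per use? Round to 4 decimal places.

0.4881 bits

Binary symmetric channel: C = 1 − h₂(ε) where h₂ is the binary entropy function.
h₂(0.114) = −0.114·log₂0.114 − 0.886·log₂0.886 = 0.5119.
C = 1 − 0.5119 = 0.4881 bits per channel use.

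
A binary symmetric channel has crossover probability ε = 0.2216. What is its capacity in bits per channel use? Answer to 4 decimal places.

0.2369 bits

Binary symmetric channel: C = 1 − h₂(ε) where h₂ is the binary entropy function.
h₂(0.2216) = −0.2216·log₂0.2216 − 0.7784·log₂0.7784 = 0.7631.
C = 1 − 0.7631 = 0.2369 bits per channel use.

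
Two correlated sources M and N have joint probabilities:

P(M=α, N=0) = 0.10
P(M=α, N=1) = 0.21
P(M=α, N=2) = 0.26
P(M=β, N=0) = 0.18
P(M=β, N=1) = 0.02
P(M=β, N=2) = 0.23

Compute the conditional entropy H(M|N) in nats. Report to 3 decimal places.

Chain rule: H(M|N) = H(M,N) − H(N).
Marginals: p(M) = (0.5700, 0.4300), p(N) = (0.2800, 0.2300, 0.4900).
H(M,N) = 1.6332 nats; H(N) = 1.0440 nats.
H(M|N) = 1.6332 − 1.0440 = 0.589 nats.

0.589 nats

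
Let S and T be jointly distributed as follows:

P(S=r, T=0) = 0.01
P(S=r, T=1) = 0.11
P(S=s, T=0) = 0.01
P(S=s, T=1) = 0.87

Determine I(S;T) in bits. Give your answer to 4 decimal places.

0.0128 bits

Marginals: p(S) = (0.1200, 0.8800), p(T) = (0.0200, 0.9800).
I(S;T) = H(S) + H(T) − H(S,T).
H(S) = 0.5294, H(T) = 0.1414, H(S,T) = 0.6580.
I(S;T) = 0.5294 + 0.1414 − 0.6580 = 0.0128 bits.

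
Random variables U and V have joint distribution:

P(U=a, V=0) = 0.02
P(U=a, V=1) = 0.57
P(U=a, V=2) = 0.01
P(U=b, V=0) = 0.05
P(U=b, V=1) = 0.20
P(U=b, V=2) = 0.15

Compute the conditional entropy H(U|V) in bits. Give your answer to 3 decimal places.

0.751 bits

Chain rule: H(U|V) = H(U,V) − H(V).
Marginals: p(U) = (0.6000, 0.4000), p(V) = (0.0700, 0.7700, 0.1600).
H(U,V) = 1.7326 bits; H(V) = 0.9819 bits.
H(U|V) = 1.7326 − 0.9819 = 0.751 bits.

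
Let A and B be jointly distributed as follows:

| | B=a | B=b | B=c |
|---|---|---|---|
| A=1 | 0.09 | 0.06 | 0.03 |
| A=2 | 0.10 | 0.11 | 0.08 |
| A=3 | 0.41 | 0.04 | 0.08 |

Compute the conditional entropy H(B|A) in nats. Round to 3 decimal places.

0.858 nats

Marginals: p(A) = (0.1800, 0.2900, 0.5300), p(B) = (0.6000, 0.2100, 0.1900).
H(B|A) = Σ p(A) · H(B|A=·).
  A=1: p=0.1800, H(B|A=1) = 1.0114
  A=2: p=0.2900, H(B|A=2) = 1.0901
  A=3: p=0.5300, H(B|A=3) = 0.6790
Weighted sum = 0.858 nats.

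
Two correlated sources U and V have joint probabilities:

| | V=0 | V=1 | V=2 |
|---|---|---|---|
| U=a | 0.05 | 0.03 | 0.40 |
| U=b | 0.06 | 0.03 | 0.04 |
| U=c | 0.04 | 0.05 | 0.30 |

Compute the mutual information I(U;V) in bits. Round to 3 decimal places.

0.102 bits

Marginals: p(U) = (0.4800, 0.1300, 0.3900), p(V) = (0.1500, 0.1100, 0.7400).
I(U;V) = Σ p(x,y)·log₂[p(x,y)/(p(x)p(y))].
  (a,0): 0.05·log₂(0.6944) = -0.0263
  (a,1): 0.03·log₂(0.5682) = -0.0245
  (a,2): 0.40·log₂(1.1261) = 0.0685
  (b,0): 0.06·log₂(3.0769) = 0.0973
  (b,1): 0.03·log₂(2.0979) = 0.0321
  (b,2): 0.04·log₂(0.4158) = -0.0506
  (c,0): 0.04·log₂(0.6838) = -0.0219
  (c,1): 0.05·log₂(1.1655) = 0.0110
  (c,2): 0.30·log₂(1.0395) = 0.0168
Sum = 0.102 bits.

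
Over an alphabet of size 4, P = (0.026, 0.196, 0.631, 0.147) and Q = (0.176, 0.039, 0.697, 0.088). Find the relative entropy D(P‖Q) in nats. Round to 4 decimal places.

D(P‖Q) = Σ p·ln(p/q).
  0.026·ln(0.026/0.176) = -0.04972
  0.196·ln(0.196/0.039) = 0.31645
  0.631·ln(0.631/0.697) = -0.06277
  0.147·ln(0.147/0.088) = 0.07543
D(P‖Q) = 0.2794 nats.

0.2794 nats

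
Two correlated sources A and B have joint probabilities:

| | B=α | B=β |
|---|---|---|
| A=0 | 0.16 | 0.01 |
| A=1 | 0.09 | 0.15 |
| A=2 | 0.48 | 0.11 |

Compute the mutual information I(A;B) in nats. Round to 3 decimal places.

Marginals: p(A) = (0.1700, 0.2400, 0.5900), p(B) = (0.7300, 0.2700).
I(A;B) = Σ p(x,y)·ln[p(x,y)/(p(x)p(y))].
  (0,α): 0.16·ln(1.2893) = 0.0407
  (0,β): 0.01·ln(0.2179) = -0.0152
  (1,α): 0.09·ln(0.5137) = -0.0600
  (1,β): 0.15·ln(2.3148) = 0.1259
  (2,α): 0.48·ln(1.1145) = 0.0520
  (2,β): 0.11·ln(0.6905) = -0.0407
Sum = 0.103 nats.

0.103 nats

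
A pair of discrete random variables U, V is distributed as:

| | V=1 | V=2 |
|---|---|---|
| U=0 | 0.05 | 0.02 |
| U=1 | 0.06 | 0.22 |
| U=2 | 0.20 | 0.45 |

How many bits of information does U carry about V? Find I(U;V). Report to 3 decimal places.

0.044 bits

Marginals: p(U) = (0.0700, 0.2800, 0.6500), p(V) = (0.3100, 0.6900).
I(U;V) = H(U) + H(V) − H(U,V).
H(U) = 1.1867, H(V) = 0.8932, H(U,V) = 2.0359.
I(U;V) = 1.1867 + 0.8932 − 2.0359 = 0.044 bits.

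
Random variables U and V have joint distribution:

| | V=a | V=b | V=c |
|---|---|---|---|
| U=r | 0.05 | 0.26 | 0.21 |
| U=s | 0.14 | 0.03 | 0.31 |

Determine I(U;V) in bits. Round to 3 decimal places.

Marginals: p(U) = (0.5200, 0.4800), p(V) = (0.1900, 0.2900, 0.5200).
I(U;V) = H(U) + H(V) − H(U,V).
H(U) = 0.9988, H(V) = 1.4637, H(U,V) = 2.2669.
I(U;V) = 0.9988 + 1.4637 − 2.2669 = 0.196 bits.

0.196 bits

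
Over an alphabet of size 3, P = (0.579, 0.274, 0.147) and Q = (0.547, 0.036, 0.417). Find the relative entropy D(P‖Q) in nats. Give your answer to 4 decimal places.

D(P‖Q) = Σ p·ln(p/q).
  0.579·ln(0.579/0.547) = 0.03292
  0.274·ln(0.274/0.036) = 0.55611
  0.147·ln(0.147/0.417) = -0.15327
D(P‖Q) = 0.4358 nats.

0.4358 nats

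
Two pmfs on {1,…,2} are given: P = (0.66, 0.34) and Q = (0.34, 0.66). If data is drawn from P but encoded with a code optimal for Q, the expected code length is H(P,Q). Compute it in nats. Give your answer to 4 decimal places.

0.8533 nats

H(P,Q) = −Σ p·ln q.
  −0.66·ln(0.34) = 0.71201
  −0.34·ln(0.66) = 0.14128
H(P,Q) = 0.8533 nats.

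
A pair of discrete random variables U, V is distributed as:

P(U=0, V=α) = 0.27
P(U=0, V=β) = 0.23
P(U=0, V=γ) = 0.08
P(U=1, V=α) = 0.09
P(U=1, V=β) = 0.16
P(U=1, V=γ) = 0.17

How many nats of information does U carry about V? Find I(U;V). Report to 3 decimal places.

Marginals: p(U) = (0.5800, 0.4200), p(V) = (0.3600, 0.3900, 0.2500).
I(U;V) = H(U) + H(V) − H(U,V).
H(U) = 0.6803, H(V) = 1.0816, H(U,V) = 1.7048.
I(U;V) = 0.6803 + 1.0816 − 1.7048 = 0.057 nats.

0.057 nats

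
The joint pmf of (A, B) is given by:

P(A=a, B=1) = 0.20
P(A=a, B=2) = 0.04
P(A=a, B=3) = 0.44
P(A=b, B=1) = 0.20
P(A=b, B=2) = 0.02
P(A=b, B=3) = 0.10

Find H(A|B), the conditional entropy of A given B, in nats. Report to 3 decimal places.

Marginals: p(A) = (0.6800, 0.3200), p(B) = (0.4000, 0.0600, 0.5400).
H(A|B) = Σ p(B) · H(A|B=·).
  B=1: p=0.4000, H(A|B=1) = 0.6931
  B=2: p=0.0600, H(A|B=2) = 0.6365
  B=3: p=0.5400, H(A|B=3) = 0.4792
Weighted sum = 0.574 nats.

0.574 nats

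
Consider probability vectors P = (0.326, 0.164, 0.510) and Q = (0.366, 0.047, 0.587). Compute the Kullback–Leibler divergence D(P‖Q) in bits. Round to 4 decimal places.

0.1378 bits

D(P‖Q) = Σ p·log₂(p/q).
  0.326·log₂(0.326/0.366) = -0.05443
  0.164·log₂(0.164/0.047) = 0.29569
  0.510·log₂(0.510/0.587) = -0.10346
D(P‖Q) = 0.1378 bits.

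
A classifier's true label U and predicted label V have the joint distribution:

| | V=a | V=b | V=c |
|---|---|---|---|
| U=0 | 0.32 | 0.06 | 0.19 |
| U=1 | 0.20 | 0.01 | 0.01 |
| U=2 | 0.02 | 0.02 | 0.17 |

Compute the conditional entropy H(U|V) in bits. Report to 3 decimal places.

Marginals: p(U) = (0.5700, 0.2200, 0.2100), p(V) = (0.5400, 0.0900, 0.3700).
H(U|V) = Σ p(V) · H(U|V=·).
  V=a: p=0.5400, H(U|V=a) = 1.1542
  V=b: p=0.0900, H(U|V=b) = 1.2244
  V=c: p=0.3700, H(U|V=c) = 1.1501
Weighted sum = 1.159 bits.

1.159 bits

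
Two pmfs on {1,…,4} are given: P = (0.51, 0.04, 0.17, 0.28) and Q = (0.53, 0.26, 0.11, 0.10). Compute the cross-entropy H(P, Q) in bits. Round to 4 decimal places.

2.0164 bits

H(P,Q) = −Σ p·log₂ q.
  −0.51·log₂(0.53) = 0.46713
  −0.04·log₂(0.26) = 0.07774
  −0.17·log₂(0.11) = 0.54135
  −0.28·log₂(0.10) = 0.93014
H(P,Q) = 2.0164 bits.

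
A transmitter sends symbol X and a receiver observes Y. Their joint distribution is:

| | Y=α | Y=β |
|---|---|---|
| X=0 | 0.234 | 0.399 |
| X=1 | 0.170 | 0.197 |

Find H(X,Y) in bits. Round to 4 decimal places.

H(X,Y) = −Σ p(x,y)·log₂ p(x,y) over all 4 cells.
  cell (0,α): −0.234·log₂0.234 = 0.49033
  cell (0,β): −0.399·log₂0.399 = 0.52889
  cell (1,α): −0.170·log₂0.170 = 0.43459
  cell (1,β): −0.197·log₂0.197 = 0.46172
Sum = 1.9155 bits.

1.9155 bits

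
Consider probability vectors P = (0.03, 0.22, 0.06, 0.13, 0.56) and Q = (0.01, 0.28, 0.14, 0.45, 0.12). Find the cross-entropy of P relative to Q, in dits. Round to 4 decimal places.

0.7936 dits

H(P,Q) = −Σ p·log₁₀ q.
  −0.03·log₁₀(0.01) = 0.06000
  −0.22·log₁₀(0.28) = 0.12163
  −0.06·log₁₀(0.14) = 0.05123
  −0.13·log₁₀(0.45) = 0.04508
  −0.56·log₁₀(0.12) = 0.51566
H(P,Q) = 0.7936 dits.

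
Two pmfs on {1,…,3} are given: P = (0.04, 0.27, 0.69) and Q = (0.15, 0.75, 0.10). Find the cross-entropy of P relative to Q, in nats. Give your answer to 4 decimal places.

1.7423 nats

H(P,Q) = −Σ p·ln q.
  −0.04·ln(0.15) = 0.07588
  −0.27·ln(0.75) = 0.07767
  −0.69·ln(0.10) = 1.58878
H(P,Q) = 1.7423 nats.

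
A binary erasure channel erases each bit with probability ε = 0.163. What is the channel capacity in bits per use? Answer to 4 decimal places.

Binary erasure channel: capacity C = 1 − ε.
C = 1 − 0.163 = 0.8370 bits per channel use.

0.8370 bits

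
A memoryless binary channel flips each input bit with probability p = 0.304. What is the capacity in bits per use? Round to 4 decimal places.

Binary symmetric channel: C = 1 − h₂(ε) where h₂ is the binary entropy function.
h₂(0.304) = −0.304·log₂0.304 − 0.696·log₂0.696 = 0.8861.
C = 1 − 0.8861 = 0.1139 bits per channel use.

0.1139 bits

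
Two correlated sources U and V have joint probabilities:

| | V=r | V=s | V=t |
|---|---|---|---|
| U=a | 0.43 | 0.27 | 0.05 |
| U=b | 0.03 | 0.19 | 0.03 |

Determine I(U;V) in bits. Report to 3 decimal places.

Marginals: p(U) = (0.7500, 0.2500), p(V) = (0.4600, 0.4600, 0.0800).
I(U;V) = H(U) + H(V) − H(U,V).
H(U) = 0.8113, H(V) = 1.3222, H(U,V) = 2.0084.
I(U;V) = 0.8113 + 1.3222 − 2.0084 = 0.125 bits.

0.125 bits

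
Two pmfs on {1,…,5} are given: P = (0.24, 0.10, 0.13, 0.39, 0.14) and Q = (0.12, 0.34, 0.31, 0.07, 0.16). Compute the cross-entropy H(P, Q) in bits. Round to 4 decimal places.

H(P,Q) = −Σ p·log₂ q.
  −0.24·log₂(0.12) = 0.73413
  −0.10·log₂(0.34) = 0.15564
  −0.13·log₂(0.31) = 0.21966
  −0.39·log₂(0.07) = 1.49624
  −0.14·log₂(0.16) = 0.37014
H(P,Q) = 2.9758 bits.

2.9758 bits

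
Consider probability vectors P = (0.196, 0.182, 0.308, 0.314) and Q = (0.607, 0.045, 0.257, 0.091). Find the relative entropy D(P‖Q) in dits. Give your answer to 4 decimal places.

D(P‖Q) = Σ p·log₁₀(p/q).
  0.196·log₁₀(0.196/0.607) = -0.09622
  0.182·log₁₀(0.182/0.045) = 0.11045
  0.308·log₁₀(0.308/0.257) = 0.02421
  0.314·log₁₀(0.314/0.091) = 0.16890
D(P‖Q) = 0.2073 dits.

0.2073 dits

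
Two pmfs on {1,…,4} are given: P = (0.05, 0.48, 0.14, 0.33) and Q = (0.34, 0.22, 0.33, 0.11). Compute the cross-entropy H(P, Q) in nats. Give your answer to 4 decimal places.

H(P,Q) = −Σ p·ln q.
  −0.05·ln(0.34) = 0.05394
  −0.48·ln(0.22) = 0.72678
  −0.14·ln(0.33) = 0.15521
  −0.33·ln(0.11) = 0.72840
H(P,Q) = 1.6643 nats.

1.6643 nats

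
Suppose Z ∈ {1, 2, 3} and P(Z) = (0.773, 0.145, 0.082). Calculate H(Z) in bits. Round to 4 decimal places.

0.9870 bits

H(Z) = −Σ p·log₂ p.
  −(0.773)·log₂(0.773) = 0.28714
  −(0.145)·log₂(0.145) = 0.40395
  −(0.082)·log₂(0.082) = 0.29588
Sum: 0.28714 + 0.40395 + 0.29588 = 0.9870 bits.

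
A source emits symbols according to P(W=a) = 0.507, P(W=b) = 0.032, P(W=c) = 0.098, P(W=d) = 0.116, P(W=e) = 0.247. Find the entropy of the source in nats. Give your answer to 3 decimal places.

H(W) = −Σ p·ln p.
  −(0.507)·ln(0.507) = 0.3444
  −(0.032)·ln(0.032) = 0.1101
  −(0.098)·ln(0.098) = 0.2276
  −(0.116)·ln(0.116) = 0.2499
  −(0.247)·ln(0.247) = 0.3454
Sum: 0.3444 + 0.1101 + 0.2276 + 0.2499 + 0.3454 = 1.277 nats.

1.277 nats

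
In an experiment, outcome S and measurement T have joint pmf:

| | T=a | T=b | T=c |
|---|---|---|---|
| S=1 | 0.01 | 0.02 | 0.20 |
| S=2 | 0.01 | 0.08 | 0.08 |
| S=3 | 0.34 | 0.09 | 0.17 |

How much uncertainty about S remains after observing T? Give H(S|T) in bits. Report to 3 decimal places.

Marginals: p(S) = (0.2300, 0.1700, 0.6000), p(T) = (0.3600, 0.1900, 0.4500).
H(S|T) = Σ p(T) · H(S|T=·).
  T=a: p=0.3600, H(S|T=a) = 0.3651
  T=b: p=0.1900, H(S|T=b) = 1.3780
  T=c: p=0.4500, H(S|T=c) = 1.4935
Weighted sum = 1.065 bits.

1.065 bits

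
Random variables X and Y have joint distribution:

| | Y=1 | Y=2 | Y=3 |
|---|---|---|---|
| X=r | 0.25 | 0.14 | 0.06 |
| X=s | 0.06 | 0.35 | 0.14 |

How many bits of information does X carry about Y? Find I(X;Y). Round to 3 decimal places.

Marginals: p(X) = (0.4500, 0.5500), p(Y) = (0.3100, 0.4900, 0.2000).
I(X;Y) = H(X) + H(Y) − H(X,Y).
H(X) = 0.9928, H(Y) = 1.4925, H(X,Y) = 2.3114.
I(X;Y) = 0.9928 + 1.4925 − 2.3114 = 0.174 bits.

0.174 bits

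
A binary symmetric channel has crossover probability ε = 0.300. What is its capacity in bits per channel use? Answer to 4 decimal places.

Binary symmetric channel: C = 1 − h₂(ε) where h₂ is the binary entropy function.
h₂(0.300) = −0.300·log₂0.300 − 0.700·log₂0.700 = 0.8813.
C = 1 − 0.8813 = 0.1187 bits per channel use.

0.1187 bits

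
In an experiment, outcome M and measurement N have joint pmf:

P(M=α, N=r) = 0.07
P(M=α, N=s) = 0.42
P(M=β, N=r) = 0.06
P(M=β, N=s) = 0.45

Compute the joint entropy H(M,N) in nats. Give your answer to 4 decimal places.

1.0786 nats

H(M,N) = −Σ p(x,y)·ln p(x,y) over all 4 cells.
  cell (α,r): −0.07·ln0.07 = 0.18615
  cell (α,s): −0.42·ln0.42 = 0.36435
  cell (β,r): −0.06·ln0.06 = 0.16880
  cell (β,s): −0.45·ln0.45 = 0.35933
Sum = 1.0786 nats.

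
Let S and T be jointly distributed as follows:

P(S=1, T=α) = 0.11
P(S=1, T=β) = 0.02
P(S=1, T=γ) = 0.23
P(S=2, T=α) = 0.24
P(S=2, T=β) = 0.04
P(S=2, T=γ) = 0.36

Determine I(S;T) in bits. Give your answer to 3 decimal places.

0.004 bits

Marginals: p(S) = (0.3600, 0.6400), p(T) = (0.3500, 0.0600, 0.5900).
I(S;T) = Σ p(x,y)·log₂[p(x,y)/(p(x)p(y))].
  (1,α): 0.11·log₂(0.8730) = -0.0216
  (1,β): 0.02·log₂(0.9259) = -0.0022
  (1,γ): 0.23·log₂(1.0829) = 0.0264
  (2,α): 0.24·log₂(1.0714) = 0.0239
  (2,β): 0.04·log₂(1.0417) = 0.0024
  (2,γ): 0.36·log₂(0.9534) = -0.0248
Sum = 0.004 bits.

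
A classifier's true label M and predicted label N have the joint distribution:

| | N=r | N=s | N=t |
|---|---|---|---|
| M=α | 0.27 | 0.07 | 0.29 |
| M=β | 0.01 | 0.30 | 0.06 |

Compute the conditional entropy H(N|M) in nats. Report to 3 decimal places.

Marginals: p(M) = (0.6300, 0.3700), p(N) = (0.2800, 0.3700, 0.3500).
H(N|M) = Σ p(M) · H(N|M=·).
  M=α: p=0.6300, H(N|M=α) = 0.9644
  M=β: p=0.3700, H(N|M=β) = 0.5626
Weighted sum = 0.816 nats.

0.816 nats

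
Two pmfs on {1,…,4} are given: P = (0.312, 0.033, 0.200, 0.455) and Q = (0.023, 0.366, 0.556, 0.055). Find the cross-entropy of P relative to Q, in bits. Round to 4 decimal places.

3.8191 bits

H(P,Q) = −Σ p·log₂ q.
  −0.312·log₂(0.023) = 1.69797
  −0.033·log₂(0.366) = 0.04785
  −0.200·log₂(0.556) = 0.16937
  −0.455·log₂(0.055) = 1.90391
H(P,Q) = 3.8191 bits.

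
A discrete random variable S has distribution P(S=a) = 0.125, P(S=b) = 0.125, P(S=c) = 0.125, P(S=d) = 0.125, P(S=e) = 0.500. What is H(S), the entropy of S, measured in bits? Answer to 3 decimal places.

H(S) = −Σ p·log₂ p.
  −(0.125)·log₂(0.125) = 0.3750
  −(0.125)·log₂(0.125) = 0.3750
  −(0.125)·log₂(0.125) = 0.3750
  −(0.125)·log₂(0.125) = 0.3750
  −(0.500)·log₂(0.500) = 0.5000
Sum: 0.3750 + 0.3750 + 0.3750 + 0.3750 + 0.5000 = 2.000 bits.

2.000 bits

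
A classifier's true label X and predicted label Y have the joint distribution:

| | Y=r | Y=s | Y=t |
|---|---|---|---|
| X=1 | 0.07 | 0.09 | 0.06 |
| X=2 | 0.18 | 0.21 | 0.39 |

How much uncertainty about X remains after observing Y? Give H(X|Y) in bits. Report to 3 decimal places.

Marginals: p(X) = (0.2200, 0.7800), p(Y) = (0.2500, 0.3000, 0.4500).
H(X|Y) = Σ p(Y) · H(X|Y=·).
  Y=r: p=0.2500, H(X|Y=r) = 0.8555
  Y=s: p=0.3000, H(X|Y=s) = 0.8813
  Y=t: p=0.4500, H(X|Y=t) = 0.5665
Weighted sum = 0.733 bits.

0.733 bits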